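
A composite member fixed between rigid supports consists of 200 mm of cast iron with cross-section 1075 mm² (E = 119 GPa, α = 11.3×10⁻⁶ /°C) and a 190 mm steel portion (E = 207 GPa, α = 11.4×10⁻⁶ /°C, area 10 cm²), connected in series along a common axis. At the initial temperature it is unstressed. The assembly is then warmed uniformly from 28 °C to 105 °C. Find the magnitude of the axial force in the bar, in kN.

P ≈ 137 kN (compressive)

Free thermal expansion of the whole bar: Σ αᵢΔT Lᵢ = 11.3×10⁻⁶×77×200 + 11.4×10⁻⁶×77×190 = 0.3408 mm.
The walls prevent any net length change, so an axial force P (same in every segment) develops. Compatibility: P · Σ Lᵢ/(AᵢEᵢ) = δ_free.
The series flexibility is Σ Lᵢ/(AᵢEᵢ) = 200/(1075×119×10³) + 190/(1000×207×10³) = 2.481×10⁻⁶ mm/N.
Hence P = δ_free / Σ(L/AE) = 0.3408/2.481×10⁻⁶ = 137.3 kN (compressive).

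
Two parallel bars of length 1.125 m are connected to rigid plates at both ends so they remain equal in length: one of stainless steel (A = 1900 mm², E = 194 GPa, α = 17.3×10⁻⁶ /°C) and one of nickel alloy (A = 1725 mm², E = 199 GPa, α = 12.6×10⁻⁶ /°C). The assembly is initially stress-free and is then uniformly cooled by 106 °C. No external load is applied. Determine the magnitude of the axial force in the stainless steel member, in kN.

Both members must finish at the same length. With the larger α, the stainless steel tends to over-contract; the plates restrain it, putting the stainless steel in tension and the nickel alloy in compression. With no external load the two internal forces are equal and opposite, magnitude P.
Equating the net (thermal + elastic) strains gives |α₁ − α₂|·ΔT = P·[1/(A₁E₁) + 1/(A₂E₂)].
|α₁ − α₂|·ΔT = 4.7×10⁻⁶ × 106 = 0.0004982.
1/(A₁E₁) + 1/(A₂E₂) = 1/(1900×194×10³) + 1/(1725×199×10³) = 5.626×10⁻⁹ N⁻¹.
So P = 0.0004982 / 5.626×10⁻⁹ = 88.55 kN.

P ≈ 88.6 kN (tensile in the stainless steel)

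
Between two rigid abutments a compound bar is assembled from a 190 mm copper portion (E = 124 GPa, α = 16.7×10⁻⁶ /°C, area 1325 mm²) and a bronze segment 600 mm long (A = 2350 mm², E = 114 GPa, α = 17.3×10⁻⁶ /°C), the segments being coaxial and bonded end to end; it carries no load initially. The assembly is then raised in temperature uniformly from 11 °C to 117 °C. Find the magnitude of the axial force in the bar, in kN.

If the supports were absent, the total length change would be Σ αᵢΔT Lᵢ = 16.7×10⁻⁶×106×190 + 17.3×10⁻⁶×106×600 = 1.437 mm.
Since the ends are fixed, an axial force P builds up, equal in every segment, with P · Σ Lᵢ/(AᵢEᵢ) = δ_free.
The series flexibility is Σ Lᵢ/(AᵢEᵢ) = 190/(1325×124×10³) + 600/(2350×114×10³) = 3.396×10⁻⁶ mm/N.
So P = 1.437 / 3.396×10⁻⁶ = 423 kN, compressive.

P ≈ 423 kN (compressive)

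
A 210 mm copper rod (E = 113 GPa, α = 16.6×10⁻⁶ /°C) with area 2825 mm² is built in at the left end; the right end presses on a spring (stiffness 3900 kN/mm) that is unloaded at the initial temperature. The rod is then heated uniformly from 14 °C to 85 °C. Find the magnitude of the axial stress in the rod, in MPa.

σ ≈ 95.8 MPa (compressive)

Free thermal expansion: δ_free = αΔT L = 16.6×10⁻⁶ × 71 × 210 = 0.2475 mm.
With a force P in the spring, the elastic change of the rod is PL/(AE) and that of the spring is P/k; compatibility requires their sum to equal δ_free.
P [ L/(AE) + 1/k ] = δ_free → P [ 210/(2825×113×10³) + 1/(3900×10³) ] = 0.2475.
P = 0.2475 / 9.143×10⁻⁷ = 270700 N.
σ = P/A = 270700/2825 = 95.83 MPa.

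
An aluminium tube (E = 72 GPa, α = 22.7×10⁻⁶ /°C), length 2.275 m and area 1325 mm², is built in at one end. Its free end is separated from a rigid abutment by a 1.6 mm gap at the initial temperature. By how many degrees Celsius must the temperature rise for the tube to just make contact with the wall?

The gap closes when αΔT L = 1.6 mm, since the tube is still unstressed at that instant.
ΔT = 1.6 / (22.7×10⁻⁶ × 2275) = 30.98 °C.

ΔT ≈ 31 °C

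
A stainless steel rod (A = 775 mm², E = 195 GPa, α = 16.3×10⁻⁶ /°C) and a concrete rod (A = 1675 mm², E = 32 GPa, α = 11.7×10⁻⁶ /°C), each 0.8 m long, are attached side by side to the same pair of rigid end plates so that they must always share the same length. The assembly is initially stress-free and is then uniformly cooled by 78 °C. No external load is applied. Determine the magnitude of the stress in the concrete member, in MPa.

σ ≈ 8.48 MPa (compressive)

The stainless steel has the larger α, so on cooling it would change length more than the concrete if both were free. The rigid plates force a common final length, so the stainless steel is put into tension and the concrete into compression, with equal and opposite forces P (no external load).
Setting the final lengths equal and cancelling L: (α₁ − α₂)ΔT = P/(A₁E₁) + P/(A₂E₂).
|α₁ − α₂|·ΔT = 4.6×10⁻⁶ × 78 = 0.0003588.
1/(A₁E₁) + 1/(A₂E₂) = 1/(775×195×10³) + 1/(1675×32×10³) = 2.527×10⁻⁸ N⁻¹.
So P = 0.0003588 / 2.527×10⁻⁸ = 14.2 kN.
σ_{concrete} = P/A₂ = 14200/1675 = 8.476 MPa, compressive.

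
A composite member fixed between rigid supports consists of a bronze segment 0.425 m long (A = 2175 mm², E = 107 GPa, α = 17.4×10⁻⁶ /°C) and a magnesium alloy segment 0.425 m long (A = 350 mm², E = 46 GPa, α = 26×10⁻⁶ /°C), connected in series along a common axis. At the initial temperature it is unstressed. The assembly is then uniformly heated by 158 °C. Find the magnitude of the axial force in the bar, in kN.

Free thermal expansion of the whole bar: Σ αᵢΔT Lᵢ = 17.4×10⁻⁶×158×425 + 26×10⁻⁶×158×425 = 2.914 mm.
The rigid supports impose zero overall length change; the single axial force P common to all segments must satisfy P Σ Lᵢ/(AᵢEᵢ) = δ_free.
The series flexibility is Σ Lᵢ/(AᵢEᵢ) = 425/(2175×107×10³) + 425/(350×46×10³) = 2.822×10⁻⁵ mm/N.
So P = 2.914 / 2.822×10⁻⁵ = 103.3 kN, compressive.

P ≈ 103 kN (compressive)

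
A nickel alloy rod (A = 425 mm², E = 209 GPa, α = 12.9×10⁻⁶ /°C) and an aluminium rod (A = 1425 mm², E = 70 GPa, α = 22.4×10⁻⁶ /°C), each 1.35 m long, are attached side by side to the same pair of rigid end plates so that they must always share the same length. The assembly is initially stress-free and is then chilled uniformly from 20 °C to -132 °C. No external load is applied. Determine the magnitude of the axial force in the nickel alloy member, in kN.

Both members must finish at the same length. With the larger α, the aluminium tends to over-contract; the plates restrain it, putting the aluminium in tension and the nickel alloy in compression. With no external load the two internal forces are equal and opposite, magnitude P.
Setting the final lengths equal and cancelling L: (α₁ − α₂)ΔT = P/(A₁E₁) + P/(A₂E₂).
|α₁ − α₂|·ΔT = 9.5×10⁻⁶ × 152 = 0.001444.
1/(A₁E₁) + 1/(A₂E₂) = 1/(425×209×10³) + 1/(1425×70×10³) = 2.128×10⁻⁸ N⁻¹.
So P = 0.001444 / 2.128×10⁻⁸ = 67.85 kN.

P ≈ 67.8 kN (compressive in the nickel alloy)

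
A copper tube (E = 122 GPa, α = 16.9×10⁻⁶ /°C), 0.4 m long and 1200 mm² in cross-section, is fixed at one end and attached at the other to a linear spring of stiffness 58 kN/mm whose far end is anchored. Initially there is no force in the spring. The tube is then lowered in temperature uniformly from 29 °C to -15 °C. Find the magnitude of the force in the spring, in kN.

The unrestrained thermal change is αΔT L = 16.9×10⁻⁶ × 44 × 400 = 0.2974 mm.
Let P be the tensile force in the spring. The tube extends elastically by PL/(AE) and the spring stretches by P/k; together these equal δ_free.
So P = δ_free / [L/(AE) + 1/k] = 0.2974 / [ 400/(1200×122×10³) + 1/(58×10³) ].
P = 0.2974 / 1.997×10⁻⁵ = 14890 N.

P ≈ 14.9 kN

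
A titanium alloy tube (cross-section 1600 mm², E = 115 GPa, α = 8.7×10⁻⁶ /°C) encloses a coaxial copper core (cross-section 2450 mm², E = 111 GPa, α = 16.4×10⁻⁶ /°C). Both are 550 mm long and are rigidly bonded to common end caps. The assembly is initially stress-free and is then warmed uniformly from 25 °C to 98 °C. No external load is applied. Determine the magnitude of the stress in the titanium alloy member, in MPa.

σ ≈ 38.6 MPa (tensile)

The copper has the larger α, so on heating it would change length more than the titanium alloy if both were free. The rigid plates force a common final length, so the copper is put into compression and the titanium alloy into tension, with equal and opposite forces P (no external load).
Equating the net (thermal + elastic) strains gives |α₁ − α₂|·ΔT = P·[1/(A₁E₁) + 1/(A₂E₂)].
|α₁ − α₂|·ΔT = 7.7×10⁻⁶ × 73 = 0.0005621.
1/(A₁E₁) + 1/(A₂E₂) = 1/(1600×115×10³) + 1/(2450×111×10³) = 9.112×10⁻⁹ N⁻¹.
So P = 0.0005621 / 9.112×10⁻⁹ = 61.69 kN.
σ_{titanium alloy} = P/A₁ = 61690/1600 = 38.56 MPa, tensile.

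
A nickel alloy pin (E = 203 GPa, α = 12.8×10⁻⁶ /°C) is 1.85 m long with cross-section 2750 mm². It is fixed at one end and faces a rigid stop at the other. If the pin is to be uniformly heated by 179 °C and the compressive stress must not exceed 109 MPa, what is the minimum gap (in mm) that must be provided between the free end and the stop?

With no wall the pin would lengthen by αΔT L = 12.8×10⁻⁶ × 179 × 1850 = 4.239 mm.
A stress of 109 MPa corresponds to the wall pushing the pin back by σL/E = 109×1850/(203×10³) = 0.9933 mm.
The gap must absorb the remainder: g_min = 4.239 − 0.9933 = 3.245 mm.

g ≈ 3.25 mm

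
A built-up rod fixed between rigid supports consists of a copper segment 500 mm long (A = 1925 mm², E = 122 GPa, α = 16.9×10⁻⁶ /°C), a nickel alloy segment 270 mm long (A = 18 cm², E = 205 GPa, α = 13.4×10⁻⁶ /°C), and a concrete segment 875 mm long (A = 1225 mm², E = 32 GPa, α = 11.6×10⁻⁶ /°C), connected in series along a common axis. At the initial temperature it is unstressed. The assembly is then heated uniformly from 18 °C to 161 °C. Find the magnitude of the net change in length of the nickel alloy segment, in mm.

Free thermal expansion of the whole bar: Σ αᵢΔT Lᵢ = 16.9×10⁻⁶×143×500 + 13.4×10⁻⁶×143×270 + 11.6×10⁻⁶×143×875 = 3.177 mm.
The rigid supports impose zero overall length change; the single axial force P common to all segments must satisfy P Σ Lᵢ/(AᵢEᵢ) = δ_free.
Σ Lᵢ/(AᵢEᵢ) = 500/(1925×122×10³) + 270/(1800×205×10³) + 875/(1225×32×10³) = 2.518×10⁻⁵ mm/N.
P = 3.177 / 2.518×10⁻⁵ = 126200 N = 126.2 kN, compressive.
For the nickel alloy segment, free thermal change = 13.4×10⁻⁶×143×270 = 0.5174 mm and elastic change from P = 126200×270/(1800×205×10³) = 0.09232 mm; these oppose, so the net change is 0.425 mm (segment lengthens).

|ΔL| ≈ 0.425 mm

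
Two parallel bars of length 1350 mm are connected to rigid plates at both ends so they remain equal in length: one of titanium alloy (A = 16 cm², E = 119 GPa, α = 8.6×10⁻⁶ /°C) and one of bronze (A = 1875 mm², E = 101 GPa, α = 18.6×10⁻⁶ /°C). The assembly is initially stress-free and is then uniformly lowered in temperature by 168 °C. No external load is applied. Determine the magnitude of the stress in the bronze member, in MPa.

Both members must finish at the same length. With the larger α, the bronze tends to over-contract; the plates restrain it, putting the bronze in tension and the titanium alloy in compression. With no external load the two internal forces are equal and opposite, magnitude P.
Setting the final lengths equal and cancelling L: (α₁ − α₂)ΔT = P/(A₁E₁) + P/(A₂E₂).
|α₁ − α₂|·ΔT = 10×10⁻⁶ × 168 = 0.00168.
1/(A₁E₁) + 1/(A₂E₂) = 1/(1600×119×10³) + 1/(1875×101×10³) = 1.053×10⁻⁸ N⁻¹.
So P = 0.00168 / 1.053×10⁻⁸ = 159.5 kN.
σ_{bronze} = P/A₂ = 159500/1875 = 85.07 MPa, tensile.

σ ≈ 85.1 MPa (tensile)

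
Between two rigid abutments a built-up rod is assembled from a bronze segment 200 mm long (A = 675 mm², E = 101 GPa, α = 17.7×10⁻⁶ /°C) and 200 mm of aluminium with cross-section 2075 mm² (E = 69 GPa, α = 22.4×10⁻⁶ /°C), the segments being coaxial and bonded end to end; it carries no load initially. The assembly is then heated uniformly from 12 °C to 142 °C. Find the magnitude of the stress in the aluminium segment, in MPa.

σ ≈ 116 MPa (compressive)

If the supports were absent, the total length change would be Σ αᵢΔT Lᵢ = 17.7×10⁻⁶×130×200 + 22.4×10⁻⁶×130×200 = 1.043 mm.
The rigid supports impose zero overall length change; the single axial force P common to all segments must satisfy P Σ Lᵢ/(AᵢEᵢ) = δ_free.
The series flexibility is Σ Lᵢ/(AᵢEᵢ) = 200/(675×101×10³) + 200/(2075×69×10³) = 4.331×10⁻⁶ mm/N.
So P = 1.043 / 4.331×10⁻⁶ = 240.8 kN, compressive.
σ_{aluminium} = P / A = 240800 / 2075 = 116 MPa.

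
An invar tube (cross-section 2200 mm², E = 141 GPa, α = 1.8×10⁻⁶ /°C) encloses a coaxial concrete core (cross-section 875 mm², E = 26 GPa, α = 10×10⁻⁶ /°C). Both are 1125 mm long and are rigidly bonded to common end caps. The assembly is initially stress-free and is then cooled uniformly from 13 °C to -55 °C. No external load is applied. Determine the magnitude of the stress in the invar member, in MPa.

σ ≈ 5.37 MPa (compressive)

Equilibrium of a rigid end plate with no external load gives equal and opposite internal forces ±P in the two members. Since α_{concrete} > α_{invar}, cooling drives the concrete into tension and the invar into compression.
Setting the final lengths equal and cancelling L: (α₁ − α₂)ΔT = P/(A₁E₁) + P/(A₂E₂).
|α₁ − α₂|·ΔT = 8.2×10⁻⁶ × 68 = 0.0005576.
1/(A₁E₁) + 1/(A₂E₂) = 1/(2200×141×10³) + 1/(875×26×10³) = 4.718×10⁻⁸ N⁻¹.
So P = 0.0005576 / 4.718×10⁻⁸ = 11.82 kN.
σ_{invar} = P/A₁ = 11820/2200 = 5.372 MPa, compressive.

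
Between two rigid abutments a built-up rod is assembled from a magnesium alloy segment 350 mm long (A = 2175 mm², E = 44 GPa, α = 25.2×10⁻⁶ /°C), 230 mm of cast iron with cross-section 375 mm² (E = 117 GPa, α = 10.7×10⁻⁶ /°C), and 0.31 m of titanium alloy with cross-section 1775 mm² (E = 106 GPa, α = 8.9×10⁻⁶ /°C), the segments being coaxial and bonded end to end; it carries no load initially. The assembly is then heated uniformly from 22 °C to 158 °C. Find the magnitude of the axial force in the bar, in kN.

Free thermal expansion of the whole bar: Σ αᵢΔT Lᵢ = 25.2×10⁻⁶×136×350 + 10.7×10⁻⁶×136×230 + 8.9×10⁻⁶×136×310 = 1.909 mm.
Since the ends are fixed, an axial force P builds up, equal in every segment, with P · Σ Lᵢ/(AᵢEᵢ) = δ_free.
Σ Lᵢ/(AᵢEᵢ) = 350/(2175×44×10³) + 230/(375×117×10³) + 310/(1775×106×10³) = 1.055×10⁻⁵ mm/N.
Hence P = δ_free / Σ(L/AE) = 1.909/1.055×10⁻⁵ = 181 kN (compressive).

P ≈ 181 kN (compressive)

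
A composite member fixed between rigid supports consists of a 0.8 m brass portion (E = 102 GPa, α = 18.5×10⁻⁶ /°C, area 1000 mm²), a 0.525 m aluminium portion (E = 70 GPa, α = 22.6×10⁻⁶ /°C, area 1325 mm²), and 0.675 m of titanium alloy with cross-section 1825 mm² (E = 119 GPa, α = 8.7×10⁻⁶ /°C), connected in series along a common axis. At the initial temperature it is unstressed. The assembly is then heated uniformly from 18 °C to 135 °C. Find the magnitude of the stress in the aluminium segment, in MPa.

If the supports were absent, the total length change would be Σ αᵢΔT Lᵢ = 18.5×10⁻⁶×117×800 + 22.6×10⁻⁶×117×525 + 8.7×10⁻⁶×117×675 = 3.807 mm.
The walls prevent any net length change, so an axial force P (same in every segment) develops. Compatibility: P · Σ Lᵢ/(AᵢEᵢ) = δ_free.
The series flexibility is Σ Lᵢ/(AᵢEᵢ) = 800/(1000×102×10³) + 525/(1325×70×10³) + 675/(1825×119×10³) = 1.661×10⁻⁵ mm/N.
P = 3.807 / 1.661×10⁻⁵ = 229200 N = 229.2 kN, compressive.
σ_{aluminium} = P / A = 229200 / 1325 = 173 MPa.

σ ≈ 173 MPa (compressive)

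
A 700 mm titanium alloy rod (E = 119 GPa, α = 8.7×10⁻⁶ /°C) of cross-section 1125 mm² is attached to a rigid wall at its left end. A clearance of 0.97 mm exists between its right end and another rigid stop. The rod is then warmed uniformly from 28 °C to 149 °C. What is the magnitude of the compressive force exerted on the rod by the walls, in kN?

P ≈ 0 kN

Unrestrained expansion: δ_free = αΔT L = 8.7×10⁻⁶ × 121 × 700 = 0.7369 mm.
This is smaller than the 0.97 mm clearance, so the rod expands freely without reaching the stop — the stress is zero.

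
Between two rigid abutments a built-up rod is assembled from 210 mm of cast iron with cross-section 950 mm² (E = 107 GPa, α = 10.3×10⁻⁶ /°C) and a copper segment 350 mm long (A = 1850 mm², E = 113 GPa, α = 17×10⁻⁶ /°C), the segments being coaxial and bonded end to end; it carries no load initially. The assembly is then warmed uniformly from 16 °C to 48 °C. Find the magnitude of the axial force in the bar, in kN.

P ≈ 69.4 kN (compressive)

Free thermal expansion of the whole bar: Σ αᵢΔT Lᵢ = 10.3×10⁻⁶×32×210 + 17×10⁻⁶×32×350 = 0.2596 mm.
The rigid supports impose zero overall length change; the single axial force P common to all segments must satisfy P Σ Lᵢ/(AᵢEᵢ) = δ_free.
Σ Lᵢ/(AᵢEᵢ) = 210/(950×107×10³) + 350/(1850×113×10³) = 3.74×10⁻⁶ mm/N.
So P = 0.2596 / 3.74×10⁻⁶ = 69.41 kN, compressive.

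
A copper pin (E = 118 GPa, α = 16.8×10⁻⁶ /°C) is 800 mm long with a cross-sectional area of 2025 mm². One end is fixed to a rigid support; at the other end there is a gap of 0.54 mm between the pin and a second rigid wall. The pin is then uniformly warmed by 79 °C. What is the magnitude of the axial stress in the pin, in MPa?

Unrestrained expansion: δ_free = αΔT L = 16.8×10⁻⁶ × 79 × 800 = 1.062 mm.
This exceeds the 0.54 mm gap, so the wall pushes back. The portion of expansion that must be recovered elastically is δ_free − gap = 1.062 − 0.54 = 0.5218 mm.
So σ = E(δ_free − g)/L = 118×10³ × 0.5218/800 = 76.96 MPa.

σ ≈ 77 MPa (compressive)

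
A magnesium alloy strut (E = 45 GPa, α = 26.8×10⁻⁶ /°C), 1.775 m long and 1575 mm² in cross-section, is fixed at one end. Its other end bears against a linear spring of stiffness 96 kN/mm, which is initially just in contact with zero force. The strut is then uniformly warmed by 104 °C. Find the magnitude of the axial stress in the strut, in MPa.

If the spring were absent the strut would lengthen by αΔT L = 26.8×10⁻⁶ × 104 × 1775 = 4.947 mm.
Let P be the compressive force at the spring. The strut shortens elastically by PL/(AE) and the spring compresses by P/k; together these equal δ_free.
P [ L/(AE) + 1/k ] = δ_free → P [ 1775/(1575×45×10³) + 1/(96×10³) ] = 4.947.
P = 4.947 / 3.546×10⁻⁵ = 139500 N.
σ = P/A = 139500/1575 = 88.58 MPa.

σ ≈ 88.6 MPa (compressive)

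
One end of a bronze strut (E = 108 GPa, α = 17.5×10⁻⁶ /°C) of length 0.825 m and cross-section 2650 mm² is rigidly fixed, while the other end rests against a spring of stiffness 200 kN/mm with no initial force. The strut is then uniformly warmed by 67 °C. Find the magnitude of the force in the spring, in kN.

Free thermal expansion: δ_free = αΔT L = 17.5×10⁻⁶ × 67 × 825 = 0.9673 mm.
With a force P in the spring, the elastic change of the strut is PL/(AE) and that of the spring is P/k; compatibility requires their sum to equal δ_free.
P [ L/(AE) + 1/k ] = δ_free → P [ 825/(2650×108×10³) + 1/(200×10³) ] = 0.9673.
P = 0.9673 / 7.883×10⁻⁶ = 122700 N.

P ≈ 123 kN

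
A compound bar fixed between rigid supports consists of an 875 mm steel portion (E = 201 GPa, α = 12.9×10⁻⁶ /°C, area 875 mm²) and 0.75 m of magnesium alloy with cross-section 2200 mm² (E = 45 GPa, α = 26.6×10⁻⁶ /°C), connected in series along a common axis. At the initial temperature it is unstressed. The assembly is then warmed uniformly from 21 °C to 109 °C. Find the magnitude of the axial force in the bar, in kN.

If the supports were absent, the total length change would be Σ αᵢΔT Lᵢ = 12.9×10⁻⁶×88×875 + 26.6×10⁻⁶×88×750 = 2.749 mm.
The walls prevent any net length change, so an axial force P (same in every segment) develops. Compatibility: P · Σ Lᵢ/(AᵢEᵢ) = δ_free.
Σ Lᵢ/(AᵢEᵢ) = 875/(875×201×10³) + 750/(2200×45×10³) = 1.255×10⁻⁵ mm/N.
P = 2.749 / 1.255×10⁻⁵ = 219000 N = 219 kN, compressive.

P ≈ 219 kN (compressive)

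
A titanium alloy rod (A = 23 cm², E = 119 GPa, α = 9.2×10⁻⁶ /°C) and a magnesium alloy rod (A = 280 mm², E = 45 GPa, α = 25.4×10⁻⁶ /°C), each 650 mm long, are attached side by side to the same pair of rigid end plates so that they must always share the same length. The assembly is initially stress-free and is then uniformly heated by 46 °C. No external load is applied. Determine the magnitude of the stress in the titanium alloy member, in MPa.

σ ≈ 3.9 MPa (tensile)

Equilibrium of a rigid end plate with no external load gives equal and opposite internal forces ±P in the two members. Since α_{magnesium alloy} > α_{titanium alloy}, heating drives the magnesium alloy into compression and the titanium alloy into tension.
Equating the net (thermal + elastic) strains gives |α₁ − α₂|·ΔT = P·[1/(A₁E₁) + 1/(A₂E₂)].
|α₁ − α₂|·ΔT = 16.2×10⁻⁶ × 46 = 0.0007452.
1/(A₁E₁) + 1/(A₂E₂) = 1/(2300×119×10³) + 1/(280×45×10³) = 8.302×10⁻⁸ N⁻¹.
So P = 0.0007452 / 8.302×10⁻⁸ = 8.976 kN.
σ_{titanium alloy} = P/A₁ = 8976/2300 = 3.903 MPa, tensile.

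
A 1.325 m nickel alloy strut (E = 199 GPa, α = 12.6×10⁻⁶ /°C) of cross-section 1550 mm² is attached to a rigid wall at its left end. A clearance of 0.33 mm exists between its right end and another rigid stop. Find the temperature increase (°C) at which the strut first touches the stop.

The gap closes when αΔT L = 0.33 mm, since the strut is still unstressed at that instant.
ΔT = 0.33 / (12.6×10⁻⁶ × 1325) = 19.77 °C.

ΔT ≈ 19.8 °C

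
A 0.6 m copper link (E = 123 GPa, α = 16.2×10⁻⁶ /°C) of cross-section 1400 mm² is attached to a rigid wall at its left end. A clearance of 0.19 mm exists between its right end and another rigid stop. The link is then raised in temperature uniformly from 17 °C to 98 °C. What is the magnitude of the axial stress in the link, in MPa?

σ ≈ 122 MPa (compressive)

Free thermal elongation = αΔT L = 16.2×10⁻⁶ × 81 × 600 = 0.7873 mm.
After closing the 0.19 mm clearance, 0.7873 − 0.19 = 0.5973 mm of expansion remains to be suppressed by the wall.
That suppressed elongation corresponds to σ = E·Δ/L = 123×10³ × 0.5973/600 = 122.5 MPa.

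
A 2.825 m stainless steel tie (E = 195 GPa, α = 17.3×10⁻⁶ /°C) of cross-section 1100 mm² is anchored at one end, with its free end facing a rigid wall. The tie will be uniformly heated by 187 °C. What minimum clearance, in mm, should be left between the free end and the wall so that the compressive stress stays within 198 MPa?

g ≈ 6.27 mm

Free expansion if unrestrained: δ_free = αΔT L = 17.3×10⁻⁶ × 187 × 2825 = 9.139 mm.
A stress of 198 MPa corresponds to the wall pushing the tie back by σL/E = 198×2825/(195×10³) = 2.868 mm.
So the gap has to take up the difference, g_min = δ_free − σL/E = 9.139 − 2.868 = 6.271 mm.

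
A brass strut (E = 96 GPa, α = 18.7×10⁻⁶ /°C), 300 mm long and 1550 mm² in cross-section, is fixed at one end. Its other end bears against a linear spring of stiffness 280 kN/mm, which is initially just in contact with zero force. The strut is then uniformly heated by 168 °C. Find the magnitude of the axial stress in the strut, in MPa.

σ ≈ 109 MPa (compressive)

Free thermal expansion: δ_free = αΔT L = 18.7×10⁻⁶ × 168 × 300 = 0.9425 mm.
With a force P in the spring, the elastic change of the strut is PL/(AE) and that of the spring is P/k; compatibility requires their sum to equal δ_free.
So P = δ_free / [L/(AE) + 1/k] = 0.9425 / [ 300/(1550×96×10³) + 1/(280×10³) ].
P = 0.9425 / 5.588×10⁻⁶ = 168700 N.
σ = P/A = 168700/1550 = 108.8 MPa.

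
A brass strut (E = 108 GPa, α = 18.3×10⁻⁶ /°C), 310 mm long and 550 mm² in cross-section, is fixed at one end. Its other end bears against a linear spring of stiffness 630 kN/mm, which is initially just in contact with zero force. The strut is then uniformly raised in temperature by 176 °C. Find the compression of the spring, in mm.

If the spring were absent the strut would lengthen by αΔT L = 18.3×10⁻⁶ × 176 × 310 = 0.9984 mm.
With a force P in the spring, the elastic change of the strut is PL/(AE) and that of the spring is P/k; compatibility requires their sum to equal δ_free.
So P = δ_free / [L/(AE) + 1/k] = 0.9984 / [ 310/(550×108×10³) + 1/(630×10³) ].
P = 0.9984 / 6.806×10⁻⁶ = 146700 N.
Spring compression = P/k = 146700/(630×10³) = 0.2329 mm.

δ ≈ 0.233 mm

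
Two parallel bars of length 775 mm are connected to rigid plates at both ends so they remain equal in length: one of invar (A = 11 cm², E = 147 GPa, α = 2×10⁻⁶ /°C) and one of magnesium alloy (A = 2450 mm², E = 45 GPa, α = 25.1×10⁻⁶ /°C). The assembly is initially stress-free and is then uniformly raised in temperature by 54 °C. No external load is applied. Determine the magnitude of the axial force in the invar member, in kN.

P ≈ 81.8 kN (tensile in the invar)

Equilibrium of a rigid end plate with no external load gives equal and opposite internal forces ±P in the two members. Since α_{magnesium alloy} > α_{invar}, heating drives the magnesium alloy into compression and the invar into tension.
Setting the final lengths equal and cancelling L: (α₁ − α₂)ΔT = P/(A₁E₁) + P/(A₂E₂).
|α₁ − α₂|·ΔT = 23.1×10⁻⁶ × 54 = 0.001247.
1/(A₁E₁) + 1/(A₂E₂) = 1/(1100×147×10³) + 1/(2450×45×10³) = 1.525×10⁻⁸ N⁻¹.
So P = 0.001247 / 1.525×10⁻⁸ = 81.77 kN.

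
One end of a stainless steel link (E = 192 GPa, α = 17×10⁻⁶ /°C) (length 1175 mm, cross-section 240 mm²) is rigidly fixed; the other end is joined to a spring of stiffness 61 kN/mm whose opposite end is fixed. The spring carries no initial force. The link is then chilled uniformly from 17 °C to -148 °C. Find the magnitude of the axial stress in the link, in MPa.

σ ≈ 328 MPa (tensile)

If the spring were absent the link would shorten by αΔT L = 17×10⁻⁶ × 165 × 1175 = 3.296 mm.
Let P be the tensile force in the spring. The link extends elastically by PL/(AE) and the spring stretches by P/k; together these equal δ_free.
P [ L/(AE) + 1/k ] = δ_free → P [ 1175/(240×192×10³) + 1/(61×10³) ] = 3.296.
P = 3.296 / 4.189×10⁻⁵ = 78670 N.
σ = P/A = 78670/240 = 327.8 MPa.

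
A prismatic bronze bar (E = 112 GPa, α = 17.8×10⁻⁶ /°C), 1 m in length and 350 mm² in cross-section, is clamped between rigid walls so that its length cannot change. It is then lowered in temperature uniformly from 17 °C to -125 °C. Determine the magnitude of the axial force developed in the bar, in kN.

P ≈ 99.1 kN (tensile)

Full restraint means ε = 0, so the stress is σ = EαΔT = 112×10³ × 17.8×10⁻⁶ × 142 = 283.1 MPa.
Axial force P = σA = 283.1 × 350 = 99080 N = 99.08 kN, tensile.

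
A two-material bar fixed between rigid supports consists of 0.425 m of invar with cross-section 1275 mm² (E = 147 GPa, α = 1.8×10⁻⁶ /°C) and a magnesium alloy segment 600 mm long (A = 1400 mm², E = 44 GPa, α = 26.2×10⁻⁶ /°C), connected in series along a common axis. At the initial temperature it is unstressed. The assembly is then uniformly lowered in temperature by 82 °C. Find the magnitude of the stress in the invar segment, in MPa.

σ ≈ 88.3 MPa (tensile)

With the walls removed the bar would change length by δ_free = Σ αᵢΔT Lᵢ = 1.8×10⁻⁶×82×425 + 26.2×10⁻⁶×82×600 = 1.352 mm.
The walls prevent any net length change, so an axial force P (same in every segment) develops. Compatibility: P · Σ Lᵢ/(AᵢEᵢ) = δ_free.
Σ Lᵢ/(AᵢEᵢ) = 425/(1275×147×10³) + 600/(1400×44×10³) = 1.201×10⁻⁵ mm/N.
So P = 1.352 / 1.201×10⁻⁵ = 112.6 kN, tensile.
σ_{invar} = P / A = 112600 / 1275 = 88.29 MPa.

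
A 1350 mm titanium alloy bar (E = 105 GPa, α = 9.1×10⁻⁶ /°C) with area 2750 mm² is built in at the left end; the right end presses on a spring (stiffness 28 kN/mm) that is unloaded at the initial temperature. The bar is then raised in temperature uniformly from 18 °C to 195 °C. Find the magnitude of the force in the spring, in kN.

If the spring were absent the bar would lengthen by αΔT L = 9.1×10⁻⁶ × 177 × 1350 = 2.174 mm.
With a force P in the spring, the elastic change of the bar is PL/(AE) and that of the spring is P/k; compatibility requires their sum to equal δ_free.
P [ L/(AE) + 1/k ] = δ_free → P [ 1350/(2750×105×10³) + 1/(28×10³) ] = 2.174.
P = 2.174 / 4.039×10⁻⁵ = 53840 N.

P ≈ 53.8 kN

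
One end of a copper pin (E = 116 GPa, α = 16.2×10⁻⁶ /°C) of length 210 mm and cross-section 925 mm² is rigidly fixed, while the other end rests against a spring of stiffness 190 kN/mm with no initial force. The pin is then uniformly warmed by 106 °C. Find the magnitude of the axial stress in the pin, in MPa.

Free thermal expansion: δ_free = αΔT L = 16.2×10⁻⁶ × 106 × 210 = 0.3606 mm.
With a force P in the spring, the elastic change of the pin is PL/(AE) and that of the spring is P/k; compatibility requires their sum to equal δ_free.
P [ L/(AE) + 1/k ] = δ_free → P [ 210/(925×116×10³) + 1/(190×10³) ] = 0.3606.
P = 0.3606 / 7.22×10⁻⁶ = 49940 N.
σ = P/A = 49940/925 = 53.99 MPa.

σ ≈ 54 MPa (compressive)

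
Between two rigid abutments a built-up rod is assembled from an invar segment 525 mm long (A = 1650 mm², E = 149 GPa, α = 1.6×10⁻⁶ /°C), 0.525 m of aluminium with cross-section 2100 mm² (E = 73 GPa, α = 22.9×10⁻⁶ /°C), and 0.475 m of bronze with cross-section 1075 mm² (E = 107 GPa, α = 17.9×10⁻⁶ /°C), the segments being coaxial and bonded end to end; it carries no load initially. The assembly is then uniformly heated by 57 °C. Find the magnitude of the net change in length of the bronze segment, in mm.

|ΔL| ≈ 0.0344 mm

Free thermal expansion of the whole bar: Σ αᵢΔT Lᵢ = 1.6×10⁻⁶×57×525 + 22.9×10⁻⁶×57×525 + 17.9×10⁻⁶×57×475 = 1.218 mm.
The rigid supports impose zero overall length change; the single axial force P common to all segments must satisfy P Σ Lᵢ/(AᵢEᵢ) = δ_free.
The series flexibility is Σ Lᵢ/(AᵢEᵢ) = 525/(1650×149×10³) + 525/(2100×73×10³) + 475/(1075×107×10³) = 9.69×10⁻⁶ mm/N.
P = 1.218 / 9.69×10⁻⁶ = 125700 N = 125.7 kN, compressive.
For the bronze segment, free thermal change = 17.9×10⁻⁶×57×475 = 0.4846 mm and elastic change from P = 125700×475/(1075×107×10³) = 0.519 mm; these oppose, so the net change is 0.0344 mm (segment shortens).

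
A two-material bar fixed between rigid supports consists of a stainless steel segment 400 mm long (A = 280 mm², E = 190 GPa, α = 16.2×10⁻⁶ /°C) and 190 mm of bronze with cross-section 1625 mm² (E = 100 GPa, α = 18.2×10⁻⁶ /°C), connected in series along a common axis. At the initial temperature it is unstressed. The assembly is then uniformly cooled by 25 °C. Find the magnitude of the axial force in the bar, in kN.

With the walls removed the bar would change length by δ_free = Σ αᵢΔT Lᵢ = 16.2×10⁻⁶×25×400 + 18.2×10⁻⁶×25×190 = 0.2484 mm.
Since the ends are fixed, an axial force P builds up, equal in every segment, with P · Σ Lᵢ/(AᵢEᵢ) = δ_free.
The series flexibility is Σ Lᵢ/(AᵢEᵢ) = 400/(280×190×10³) + 190/(1625×100×10³) = 8.688×10⁻⁶ mm/N.
Hence P = δ_free / Σ(L/AE) = 0.2484/8.688×10⁻⁶ = 28.6 kN (tensile).

P ≈ 28.6 kN (tensile)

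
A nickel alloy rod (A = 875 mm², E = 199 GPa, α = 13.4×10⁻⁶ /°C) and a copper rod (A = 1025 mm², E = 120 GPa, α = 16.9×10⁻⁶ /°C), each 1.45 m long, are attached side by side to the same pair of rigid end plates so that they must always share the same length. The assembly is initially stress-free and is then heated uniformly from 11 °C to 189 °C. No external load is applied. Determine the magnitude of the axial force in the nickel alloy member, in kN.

Both members must finish at the same length. With the larger α, the copper tends to over-expand; the plates restrain it, putting the copper in compression and the nickel alloy in tension. With no external load the two internal forces are equal and opposite, magnitude P.
Compatibility of the two members (thermal + elastic change equal): (α₁ − α₂)ΔT = P·[1/(A₁E₁) + 1/(A₂E₂)].
|α₁ − α₂|·ΔT = 3.5×10⁻⁶ × 178 = 0.000623.
1/(A₁E₁) + 1/(A₂E₂) = 1/(875×199×10³) + 1/(1025×120×10³) = 1.387×10⁻⁸ N⁻¹.
So P = 0.000623 / 1.387×10⁻⁸ = 44.91 kN.

P ≈ 44.9 kN (tensile in the nickel alloy)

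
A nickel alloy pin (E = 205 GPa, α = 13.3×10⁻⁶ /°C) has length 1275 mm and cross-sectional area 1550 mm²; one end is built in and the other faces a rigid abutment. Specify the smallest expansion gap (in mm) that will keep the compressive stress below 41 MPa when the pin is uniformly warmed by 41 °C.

g ≈ 0.44 mm

Free expansion if unrestrained: δ_free = αΔT L = 13.3×10⁻⁶ × 41 × 1275 = 0.6953 mm.
A stress of 41 MPa corresponds to the wall pushing the pin back by σL/E = 41×1275/(205×10³) = 0.255 mm.
So the gap has to take up the difference, g_min = δ_free − σL/E = 0.6953 − 0.255 = 0.4403 mm.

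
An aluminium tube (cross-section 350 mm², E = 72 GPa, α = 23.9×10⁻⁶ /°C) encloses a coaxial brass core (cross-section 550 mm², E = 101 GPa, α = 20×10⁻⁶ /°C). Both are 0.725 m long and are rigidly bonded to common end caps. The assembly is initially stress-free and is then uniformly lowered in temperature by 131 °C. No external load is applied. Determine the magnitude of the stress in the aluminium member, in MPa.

Both members must finish at the same length. With the larger α, the aluminium tends to over-contract; the plates restrain it, putting the aluminium in tension and the brass in compression. With no external load the two internal forces are equal and opposite, magnitude P.
Compatibility of the two members (thermal + elastic change equal): (α₁ − α₂)ΔT = P·[1/(A₁E₁) + 1/(A₂E₂)].
|α₁ − α₂|·ΔT = 3.9×10⁻⁶ × 131 = 0.0005109.
1/(A₁E₁) + 1/(A₂E₂) = 1/(350×72×10³) + 1/(550×101×10³) = 5.768×10⁻⁸ N⁻¹.
P = 0.0005109 / 5.768×10⁻⁸ = 8857 N = 8.857 kN.
σ_{aluminium} = P/A₁ = 8857/350 = 25.31 MPa, tensile.

σ ≈ 25.3 MPa (tensile)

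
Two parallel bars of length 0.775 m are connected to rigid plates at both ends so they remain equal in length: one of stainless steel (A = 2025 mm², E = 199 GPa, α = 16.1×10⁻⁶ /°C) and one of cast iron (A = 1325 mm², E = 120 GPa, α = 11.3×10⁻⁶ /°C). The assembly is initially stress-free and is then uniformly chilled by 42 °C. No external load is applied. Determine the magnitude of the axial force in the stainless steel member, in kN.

The stainless steel has the larger α, so on cooling it would change length more than the cast iron if both were free. The rigid plates force a common final length, so the stainless steel is put into tension and the cast iron into compression, with equal and opposite forces P (no external load).
Compatibility of the two members (thermal + elastic change equal): (α₁ − α₂)ΔT = P·[1/(A₁E₁) + 1/(A₂E₂)].
|α₁ − α₂|·ΔT = 4.8×10⁻⁶ × 42 = 0.0002016.
1/(A₁E₁) + 1/(A₂E₂) = 1/(2025×199×10³) + 1/(1325×120×10³) = 8.771×10⁻⁹ N⁻¹.
So P = 0.0002016 / 8.771×10⁻⁹ = 22.99 kN.

P ≈ 23 kN (tensile in the stainless steel)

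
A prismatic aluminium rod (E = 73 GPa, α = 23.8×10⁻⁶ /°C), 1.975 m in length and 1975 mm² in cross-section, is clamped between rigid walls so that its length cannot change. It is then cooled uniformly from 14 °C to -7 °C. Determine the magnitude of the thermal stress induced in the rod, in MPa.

With length fixed, the mechanical strain must cancel the thermal strain αΔT = 23.8×10⁻⁶ × 21 = 499.8×10⁻⁶.
The stress required to suppress this strain is σ = Eε = 73×10³ × 499.8×10⁻⁶ = 36.49 MPa, tensile since the rod is trying to contract.

σ ≈ 36.5 MPa (tensile)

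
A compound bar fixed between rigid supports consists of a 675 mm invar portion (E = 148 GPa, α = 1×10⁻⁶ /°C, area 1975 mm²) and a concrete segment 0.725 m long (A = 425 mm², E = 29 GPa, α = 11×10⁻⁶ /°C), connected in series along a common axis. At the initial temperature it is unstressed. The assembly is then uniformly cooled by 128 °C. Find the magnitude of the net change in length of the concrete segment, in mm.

With the walls removed the bar would change length by δ_free = Σ αᵢΔT Lᵢ = 1×10⁻⁶×128×675 + 11×10⁻⁶×128×725 = 1.107 mm.
Since the ends are fixed, an axial force P builds up, equal in every segment, with P · Σ Lᵢ/(AᵢEᵢ) = δ_free.
Σ Lᵢ/(AᵢEᵢ) = 675/(1975×148×10³) + 725/(425×29×10³) = 6.113×10⁻⁵ mm/N.
So P = 1.107 / 6.113×10⁻⁵ = 18.11 kN, tensile.
For the concrete segment, free thermal change = 11×10⁻⁶×128×725 = 1.021 mm and elastic change from P = 18110×725/(425×29×10³) = 1.065 mm; these oppose, so the net change is 0.0446 mm (segment lengthens).

|ΔL| ≈ 0.0446 mm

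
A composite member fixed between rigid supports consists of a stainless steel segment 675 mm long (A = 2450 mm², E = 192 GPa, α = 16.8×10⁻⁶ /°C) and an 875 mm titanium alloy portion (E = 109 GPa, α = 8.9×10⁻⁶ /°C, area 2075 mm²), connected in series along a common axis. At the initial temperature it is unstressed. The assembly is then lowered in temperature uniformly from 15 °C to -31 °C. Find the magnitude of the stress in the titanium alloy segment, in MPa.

σ ≈ 80 MPa (tensile)

With the walls removed the bar would change length by δ_free = Σ αᵢΔT Lᵢ = 16.8×10⁻⁶×46×675 + 8.9×10⁻⁶×46×875 = 0.8799 mm.
The rigid supports impose zero overall length change; the single axial force P common to all segments must satisfy P Σ Lᵢ/(AᵢEᵢ) = δ_free.
Σ Lᵢ/(AᵢEᵢ) = 675/(2450×192×10³) + 875/(2075×109×10³) = 5.304×10⁻⁶ mm/N.
P = 0.8799 / 5.304×10⁻⁶ = 165900 N = 165.9 kN, tensile.
σ_{titanium alloy} = P / A = 165900 / 2075 = 79.95 MPa.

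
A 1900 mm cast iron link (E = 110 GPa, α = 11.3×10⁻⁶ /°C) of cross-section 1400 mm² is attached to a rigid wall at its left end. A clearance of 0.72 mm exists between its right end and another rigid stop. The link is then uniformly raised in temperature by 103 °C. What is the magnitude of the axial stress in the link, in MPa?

σ ≈ 86.3 MPa (compressive)

Free thermal elongation = αΔT L = 11.3×10⁻⁶ × 103 × 1900 = 2.211 mm.
This exceeds the 0.72 mm gap, so the wall pushes back. The portion of expansion that must be recovered elastically is δ_free − gap = 2.211 − 0.72 = 1.491 mm.
That suppressed elongation corresponds to σ = E·Δ/L = 110×10³ × 1.491/1900 = 86.34 MPa.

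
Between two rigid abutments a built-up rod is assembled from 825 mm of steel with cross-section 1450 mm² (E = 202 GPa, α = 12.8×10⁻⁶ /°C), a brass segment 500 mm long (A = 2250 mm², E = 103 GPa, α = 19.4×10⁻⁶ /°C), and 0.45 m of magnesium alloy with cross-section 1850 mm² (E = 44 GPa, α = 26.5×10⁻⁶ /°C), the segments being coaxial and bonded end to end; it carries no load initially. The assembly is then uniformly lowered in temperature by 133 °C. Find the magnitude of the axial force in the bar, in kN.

P ≈ 408 kN (tensile)

With the walls removed the bar would change length by δ_free = Σ αᵢΔT Lᵢ = 12.8×10⁻⁶×133×825 + 19.4×10⁻⁶×133×500 + 26.5×10⁻⁶×133×450 = 4.281 mm.
Since the ends are fixed, an axial force P builds up, equal in every segment, with P · Σ Lᵢ/(AᵢEᵢ) = δ_free.
The series flexibility is Σ Lᵢ/(AᵢEᵢ) = 825/(1450×202×10³) + 500/(2250×103×10³) + 450/(1850×44×10³) = 1.05×10⁻⁵ mm/N.
P = 4.281 / 1.05×10⁻⁵ = 407600 N = 407.6 kN, tensile.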